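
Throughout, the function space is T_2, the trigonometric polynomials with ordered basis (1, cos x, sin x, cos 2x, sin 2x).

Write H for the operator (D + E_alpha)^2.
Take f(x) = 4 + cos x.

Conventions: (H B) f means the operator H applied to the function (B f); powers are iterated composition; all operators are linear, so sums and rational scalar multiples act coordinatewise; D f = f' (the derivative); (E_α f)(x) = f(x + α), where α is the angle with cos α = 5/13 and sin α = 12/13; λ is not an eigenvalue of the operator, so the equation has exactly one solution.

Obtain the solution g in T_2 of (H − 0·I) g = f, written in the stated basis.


write g with unknown coordinates in the stated basis and equate coefficients in (H − 0·I) g = f
solving from the highest basis element down gives g = 4 - (6/25)cos x + (1/10)sin x
check: H g = 4 + cos x
so H g − 0·g = 4 + cos x = f ✓

g(x) = 4 - (6/25)cos x + (1/10)sin x


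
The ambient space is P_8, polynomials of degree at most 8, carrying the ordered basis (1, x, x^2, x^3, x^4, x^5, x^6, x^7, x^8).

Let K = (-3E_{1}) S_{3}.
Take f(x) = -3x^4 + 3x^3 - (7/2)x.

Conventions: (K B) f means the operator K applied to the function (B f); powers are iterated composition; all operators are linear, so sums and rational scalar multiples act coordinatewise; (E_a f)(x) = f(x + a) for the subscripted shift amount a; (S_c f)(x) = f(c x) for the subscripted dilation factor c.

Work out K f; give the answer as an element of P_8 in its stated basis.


g(x) = 729x^4 + 2673x^3 + 3645x^2 + (4437/2)x + 1035/2

S_{3} f = -243x^4 + 81x^3 - (21/2)x
E_{1} S_{3} f = -243x^4 - 891x^3 - 1215x^2 - (1479/2)x - 345/2
(-3E_{1}) S_{3} f = 729x^4 + 2673x^3 + 3645x^2 + (4437/2)x + 1035/2


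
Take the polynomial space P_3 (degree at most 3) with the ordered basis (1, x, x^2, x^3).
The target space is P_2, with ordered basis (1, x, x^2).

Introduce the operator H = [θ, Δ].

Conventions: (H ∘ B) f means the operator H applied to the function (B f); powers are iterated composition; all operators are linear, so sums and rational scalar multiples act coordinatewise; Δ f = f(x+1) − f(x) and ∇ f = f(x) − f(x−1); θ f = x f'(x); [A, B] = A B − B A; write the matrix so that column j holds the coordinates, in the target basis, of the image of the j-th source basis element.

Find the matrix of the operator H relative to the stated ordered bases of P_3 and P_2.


image of 1: 0
image of x: -1
image of x^2: -2x - 2
image of x^3: -3x^2 - 6x - 3
each image's coordinates form column j of the matrix

the matrix is [[0, -1, -2, -3]; [0, 0, -2, -6]; [0, 0, 0, -3]] (rows listed top to bottom)


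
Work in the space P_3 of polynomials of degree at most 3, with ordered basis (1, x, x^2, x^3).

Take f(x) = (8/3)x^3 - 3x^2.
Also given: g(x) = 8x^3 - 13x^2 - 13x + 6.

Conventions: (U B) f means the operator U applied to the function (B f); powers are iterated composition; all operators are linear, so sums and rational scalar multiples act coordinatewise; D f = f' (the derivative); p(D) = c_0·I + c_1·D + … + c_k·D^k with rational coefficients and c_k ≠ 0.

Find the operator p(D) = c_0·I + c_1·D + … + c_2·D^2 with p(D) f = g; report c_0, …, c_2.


D^0 f = (8/3)x^3 - 3x^2
D^1 f = 8x^2 - 6x
D^2 f = 16x - 6
matching coefficients of g against c_0 f + c_1 Df + … from the top degree down determines the c_i
solution: c_0 = 3, c_1 = -1/2, c_2 = -1

c_0 = 3, c_1 = -1/2, c_2 = -1


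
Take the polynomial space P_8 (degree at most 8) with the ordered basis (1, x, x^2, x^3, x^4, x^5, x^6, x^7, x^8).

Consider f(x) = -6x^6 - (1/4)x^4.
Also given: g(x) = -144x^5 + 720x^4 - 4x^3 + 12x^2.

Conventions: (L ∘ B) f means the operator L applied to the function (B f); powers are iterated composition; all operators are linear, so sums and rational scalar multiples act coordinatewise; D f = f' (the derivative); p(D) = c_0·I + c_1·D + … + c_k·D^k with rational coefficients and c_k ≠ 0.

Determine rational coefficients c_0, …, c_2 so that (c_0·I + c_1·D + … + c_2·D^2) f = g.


p(D) = 4·D − 4·D^2, i.e. c_0 = 0, c_1 = 4, c_2 = -4

D^0 f = -6x^6 - (1/4)x^4
D^1 f = -36x^5 - x^3
D^2 f = -180x^4 - 3x^2
matching coefficients of g against c_0 f + c_1 Df + … from the top degree down determines the c_i
solution: c_0 = 0, c_1 = 4, c_2 = -4


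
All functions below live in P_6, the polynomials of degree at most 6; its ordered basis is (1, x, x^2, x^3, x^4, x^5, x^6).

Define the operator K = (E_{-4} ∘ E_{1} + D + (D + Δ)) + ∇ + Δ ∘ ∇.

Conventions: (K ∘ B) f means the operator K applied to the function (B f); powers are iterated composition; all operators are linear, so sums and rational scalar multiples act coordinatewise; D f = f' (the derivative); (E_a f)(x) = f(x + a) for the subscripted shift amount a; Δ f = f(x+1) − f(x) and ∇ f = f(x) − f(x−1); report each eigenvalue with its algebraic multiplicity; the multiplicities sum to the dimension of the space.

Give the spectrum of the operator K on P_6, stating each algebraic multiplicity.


image of 1: 1
image of x: x + 1
image of x^2: x^2 + 2x + 11
image of x^3: x^3 + 3x^2 + 33x - 25
image of x^4: x^4 + 4x^3 + 66x^2 - 100x + 83
image of x^5: x^5 + 5x^4 + 110x^3 - 250x^2 + 415x - 241
image of x^6: x^6 + 6x^5 + 165x^4 - 500x^3 + 1245x^2 - 1446x + 731
the matrix is upper triangular; its diagonal is (1, 1, 1, 1, 1, 1, 1)
for a triangular matrix the eigenvalues are the diagonal entries, with algebraic multiplicity their repetition count

λ = 1 (multiplicity 7)


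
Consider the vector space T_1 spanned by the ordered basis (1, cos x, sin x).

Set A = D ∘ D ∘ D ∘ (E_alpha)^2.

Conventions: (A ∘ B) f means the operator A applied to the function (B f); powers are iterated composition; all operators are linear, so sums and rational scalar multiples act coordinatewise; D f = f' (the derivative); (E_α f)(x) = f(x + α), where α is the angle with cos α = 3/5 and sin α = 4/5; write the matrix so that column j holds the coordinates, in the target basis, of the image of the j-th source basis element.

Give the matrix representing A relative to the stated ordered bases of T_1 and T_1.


the matrix is [[0, 0, 0]; [0, 24/25, 7/25]; [0, -7/25, 24/25]] (rows listed top to bottom)

image of 1: 0
image of cos x: (24/25)cos x - (7/25)sin x
image of sin x: (7/25)cos x + (24/25)sin x
each image's coordinates form column j of the matrix


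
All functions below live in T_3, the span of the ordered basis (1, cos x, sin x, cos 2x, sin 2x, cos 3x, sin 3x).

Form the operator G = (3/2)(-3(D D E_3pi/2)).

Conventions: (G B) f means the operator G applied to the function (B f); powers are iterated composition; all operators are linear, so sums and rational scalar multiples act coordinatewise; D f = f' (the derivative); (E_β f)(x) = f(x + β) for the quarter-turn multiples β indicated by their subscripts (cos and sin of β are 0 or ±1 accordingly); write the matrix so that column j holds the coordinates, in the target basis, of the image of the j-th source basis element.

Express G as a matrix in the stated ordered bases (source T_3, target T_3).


image of 1: 0
image of cos x: (9/2)sin x
image of sin x: -(9/2)cos x
image of cos 2x: -18cos 2x
image of sin 2x: -18sin 2x
image of cos 3x: -(81/2)sin 3x
image of sin 3x: (81/2)cos 3x
each image's coordinates form column j of the matrix

the matrix is [[0, 0, 0, 0, 0, 0, 0]; [0, 0, -9/2, 0, 0, 0, 0]; [0, 9/2, 0, 0, 0, 0, 0]; [0, 0, 0, -18, 0, 0, 0]; [0, 0, 0, 0, -18, 0, 0]; [0, 0, 0, 0, 0, 0, 81/2]; [0, 0, 0, 0, 0, -81/2, 0]] (rows listed top to bottom)


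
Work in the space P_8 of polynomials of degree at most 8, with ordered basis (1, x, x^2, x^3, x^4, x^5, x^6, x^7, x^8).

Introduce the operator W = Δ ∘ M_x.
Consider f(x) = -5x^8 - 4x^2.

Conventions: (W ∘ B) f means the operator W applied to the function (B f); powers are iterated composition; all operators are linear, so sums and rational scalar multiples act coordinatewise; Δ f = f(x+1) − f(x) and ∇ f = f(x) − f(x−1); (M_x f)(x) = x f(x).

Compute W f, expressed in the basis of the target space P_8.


the result is g(x) = -45x^8 - 180x^7 - 420x^6 - 630x^5 - 630x^4 - 420x^3 - 192x^2 - 57x - 9

M_x f = -5x^9 - 4x^3
Δ M_x f = -45x^8 - 180x^7 - 420x^6 - 630x^5 - 630x^4 - 420x^3 - 192x^2 - 57x - 9


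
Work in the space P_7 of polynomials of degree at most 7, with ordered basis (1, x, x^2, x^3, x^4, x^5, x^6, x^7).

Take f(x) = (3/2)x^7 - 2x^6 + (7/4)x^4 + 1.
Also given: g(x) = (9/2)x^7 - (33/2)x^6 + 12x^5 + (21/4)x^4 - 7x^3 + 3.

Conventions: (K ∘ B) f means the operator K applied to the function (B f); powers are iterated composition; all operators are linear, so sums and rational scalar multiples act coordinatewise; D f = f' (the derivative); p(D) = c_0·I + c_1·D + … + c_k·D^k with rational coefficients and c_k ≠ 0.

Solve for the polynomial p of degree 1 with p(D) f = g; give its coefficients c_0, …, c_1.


p(D) = 3·I − D, i.e. c_0 = 3, c_1 = -1

D^0 f = (3/2)x^7 - 2x^6 + (7/4)x^4 + 1
D^1 f = (21/2)x^6 - 12x^5 + 7x^3
matching coefficients of g against c_0 f + c_1 Df + … from the top degree down determines the c_i
solution: c_0 = 3, c_1 = -1


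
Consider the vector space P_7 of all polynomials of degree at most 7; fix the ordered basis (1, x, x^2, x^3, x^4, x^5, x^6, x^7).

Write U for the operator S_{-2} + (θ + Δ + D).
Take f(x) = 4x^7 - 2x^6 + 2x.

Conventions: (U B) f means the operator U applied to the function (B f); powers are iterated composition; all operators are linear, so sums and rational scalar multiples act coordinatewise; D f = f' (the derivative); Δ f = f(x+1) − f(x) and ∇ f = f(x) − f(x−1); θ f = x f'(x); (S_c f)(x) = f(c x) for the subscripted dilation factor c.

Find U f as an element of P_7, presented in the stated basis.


S_{-2} f = -512x^7 - 128x^6 - 4x
θ f = 28x^7 - 12x^6 + 2x
Δ f = 28x^6 + 72x^5 + 110x^4 + 100x^3 + 54x^2 + 16x + 4
D f = 28x^6 - 12x^5 + 2
(θ + Δ + D) f = 28x^7 + 44x^6 + 60x^5 + 110x^4 + 100x^3 + 54x^2 + 18x + 6
(S_{-2} + (θ + Δ + D)) f = -484x^7 - 84x^6 + 60x^5 + 110x^4 + 100x^3 + 54x^2 + 14x + 6

the image equals g(x) = -484x^7 - 84x^6 + 60x^5 + 110x^4 + 100x^3 + 54x^2 + 14x + 6


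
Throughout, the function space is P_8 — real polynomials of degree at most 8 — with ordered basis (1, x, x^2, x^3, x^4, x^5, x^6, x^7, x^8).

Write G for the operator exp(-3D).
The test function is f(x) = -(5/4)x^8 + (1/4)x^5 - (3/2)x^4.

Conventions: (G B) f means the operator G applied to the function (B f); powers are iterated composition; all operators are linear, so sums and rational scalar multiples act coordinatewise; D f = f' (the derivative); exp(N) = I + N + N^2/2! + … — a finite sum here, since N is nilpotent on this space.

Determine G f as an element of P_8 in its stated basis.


order-1 term: 30x^7 - (15/4)x^4 + 18x^3
order-2 term: -315x^6 + (45/2)x^3 - 81x^2
order-3 term: 1890x^5 - (135/2)x^2 + 162x
order-4 term: -(14175/2)x^4 + (405/4)x - 243/2
order-5 term: 17010x^3 - 243/4
order-6 term: -25515x^2
order-7 term: 21870x
order-8 term: -32805/4
the series for exp(-3D) f terminates at order 8
exp(-3D) f = -(5/4)x^8 + 30x^7 - 315x^6 + (7561/4)x^5 - (28371/4)x^4 + (34101/2)x^3 - (51327/2)x^2 + (88533/4)x - 16767/2

the image equals g(x) = -(5/4)x^8 + 30x^7 - 315x^6 + (7561/4)x^5 - (28371/4)x^4 + (34101/2)x^3 - (51327/2)x^2 + (88533/4)x - 16767/2


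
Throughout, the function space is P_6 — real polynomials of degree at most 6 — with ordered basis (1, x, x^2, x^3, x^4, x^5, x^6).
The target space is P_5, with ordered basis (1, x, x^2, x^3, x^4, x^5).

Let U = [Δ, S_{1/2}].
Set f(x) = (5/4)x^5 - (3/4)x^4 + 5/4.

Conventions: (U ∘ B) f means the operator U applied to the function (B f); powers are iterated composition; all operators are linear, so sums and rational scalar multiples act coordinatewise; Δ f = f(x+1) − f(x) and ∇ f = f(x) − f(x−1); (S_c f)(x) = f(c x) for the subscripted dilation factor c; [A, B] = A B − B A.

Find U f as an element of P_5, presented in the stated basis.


S_{1/2} f = (5/128)x^5 - (3/64)x^4 + 5/4
Δ S_{1/2} f = (25/128)x^4 + (13/64)x^3 + (7/64)x^2 + (1/128)x - 1/128
Δ f = (25/4)x^4 + (19/2)x^3 + 8x^2 + (13/4)x + 1/2
S_{1/2} Δ f = (25/64)x^4 + (19/16)x^3 + 2x^2 + (13/8)x + 1/2
[Δ, S_{1/2}] f = -(25/128)x^4 - (63/64)x^3 - (121/64)x^2 - (207/128)x - 65/128

the result is g(x) = -(25/128)x^4 - (63/64)x^3 - (121/64)x^2 - (207/128)x - 65/128


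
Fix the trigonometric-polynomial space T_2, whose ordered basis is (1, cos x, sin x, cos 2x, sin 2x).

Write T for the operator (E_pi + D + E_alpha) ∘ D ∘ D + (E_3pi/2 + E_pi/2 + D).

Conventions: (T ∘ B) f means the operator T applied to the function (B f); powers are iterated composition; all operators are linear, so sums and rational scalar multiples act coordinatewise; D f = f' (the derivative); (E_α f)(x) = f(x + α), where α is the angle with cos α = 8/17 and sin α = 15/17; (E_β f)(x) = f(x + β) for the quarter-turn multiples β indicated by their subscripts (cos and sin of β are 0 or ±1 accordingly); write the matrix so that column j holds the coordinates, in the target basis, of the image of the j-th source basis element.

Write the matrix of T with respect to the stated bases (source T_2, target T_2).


image of 1: 2
image of cos x: (9/17)cos x + (15/17)sin x
image of sin x: -(15/17)cos x + (9/17)sin x
image of cos 2x: -(1090/289)cos 2x + (2694/289)sin 2x
image of sin 2x: -(2694/289)cos 2x - (1090/289)sin 2x
each image's coordinates form column j of the matrix

the matrix is [[2, 0, 0, 0, 0]; [0, 9/17, -15/17, 0, 0]; [0, 15/17, 9/17, 0, 0]; [0, 0, 0, -1090/289, -2694/289]; [0, 0, 0, 2694/289, -1090/289]] (rows listed top to bottom)


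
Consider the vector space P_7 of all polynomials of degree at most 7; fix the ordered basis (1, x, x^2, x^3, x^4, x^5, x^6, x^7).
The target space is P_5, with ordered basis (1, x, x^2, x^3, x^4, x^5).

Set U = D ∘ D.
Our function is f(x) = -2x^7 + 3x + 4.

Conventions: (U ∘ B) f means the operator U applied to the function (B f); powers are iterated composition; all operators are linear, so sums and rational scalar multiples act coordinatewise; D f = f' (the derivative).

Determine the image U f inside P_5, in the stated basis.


D f = -14x^6 + 3
D D f = -84x^5

the result is g(x) = -84x^5


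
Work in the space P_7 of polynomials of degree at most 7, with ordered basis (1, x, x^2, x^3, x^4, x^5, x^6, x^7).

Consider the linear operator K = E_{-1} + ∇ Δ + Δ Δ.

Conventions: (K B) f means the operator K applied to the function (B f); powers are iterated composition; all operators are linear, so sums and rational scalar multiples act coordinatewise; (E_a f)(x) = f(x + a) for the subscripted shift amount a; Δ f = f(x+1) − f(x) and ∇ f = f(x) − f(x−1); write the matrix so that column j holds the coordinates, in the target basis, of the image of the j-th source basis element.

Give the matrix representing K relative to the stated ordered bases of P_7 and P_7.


the matrix is [[1, -1, 5, 5, 17, 29, 65, 125]; [0, 1, -2, 15, 20, 85, 174, 455]; [0, 0, 1, -3, 30, 50, 255, 609]; [0, 0, 0, 1, -4, 50, 100, 595]; [0, 0, 0, 0, 1, -5, 75, 175]; [0, 0, 0, 0, 0, 1, -6, 105]; [0, 0, 0, 0, 0, 0, 1, -7]; [0, 0, 0, 0, 0, 0, 0, 1]] (rows listed top to bottom)

image of 1: 1
image of x: x - 1
image of x^2: x^2 - 2x + 5
image of x^3: x^3 - 3x^2 + 15x + 5
image of x^4: x^4 - 4x^3 + 30x^2 + 20x + 17
image of x^5: x^5 - 5x^4 + 50x^3 + 50x^2 + 85x + 29
image of x^6: x^6 - 6x^5 + 75x^4 + 100x^3 + 255x^2 + 174x + 65
image of x^7: x^7 - 7x^6 + 105x^5 + 175x^4 + 595x^3 + 609x^2 + 455x + 125
each image's coordinates form column j of the matrix


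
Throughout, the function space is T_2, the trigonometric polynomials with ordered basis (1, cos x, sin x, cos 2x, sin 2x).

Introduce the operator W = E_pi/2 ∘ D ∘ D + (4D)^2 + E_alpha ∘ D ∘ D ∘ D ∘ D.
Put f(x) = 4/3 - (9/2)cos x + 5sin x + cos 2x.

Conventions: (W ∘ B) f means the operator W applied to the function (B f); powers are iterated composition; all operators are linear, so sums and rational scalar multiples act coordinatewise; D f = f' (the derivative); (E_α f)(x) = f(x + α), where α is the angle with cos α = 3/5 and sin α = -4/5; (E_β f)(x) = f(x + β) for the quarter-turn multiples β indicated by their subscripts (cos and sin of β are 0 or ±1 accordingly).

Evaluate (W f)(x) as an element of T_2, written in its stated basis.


D f = 5cos x + (9/2)sin x - 2sin 2x
D D f = (9/2)cos x - 5sin x - 4cos 2x
E_pi/2 D D f = -5cos x - (9/2)sin x + 4cos 2x
D f = 5cos x + (9/2)sin x - 2sin 2x
(4D) f = 20cos x + 18sin x - 8sin 2x
D (4D) f = 18cos x - 20sin x - 16cos 2x
(4D) (4D) f = 72cos x - 80sin x - 64cos 2x
D f = 5cos x + (9/2)sin x - 2sin 2x
D D f = (9/2)cos x - 5sin x - 4cos 2x
D D D f = -5cos x - (9/2)sin x + 8sin 2x
D D D D f = -(9/2)cos x + 5sin x + 16cos 2x
E_alpha (D ∘ D ∘ D) D f = -(67/10)cos x - (3/5)sin x - (112/25)cos 2x + (384/25)sin 2x
(E_pi/2 ∘ D ∘ D + (4D)^2 + E_alpha ∘ D ∘ D ∘ D ∘ D) f = (603/10)cos x - (851/10)sin x - (1612/25)cos 2x + (384/25)sin 2x

the result is g(x) = (603/10)cos x - (851/10)sin x - (1612/25)cos 2x + (384/25)sin 2x


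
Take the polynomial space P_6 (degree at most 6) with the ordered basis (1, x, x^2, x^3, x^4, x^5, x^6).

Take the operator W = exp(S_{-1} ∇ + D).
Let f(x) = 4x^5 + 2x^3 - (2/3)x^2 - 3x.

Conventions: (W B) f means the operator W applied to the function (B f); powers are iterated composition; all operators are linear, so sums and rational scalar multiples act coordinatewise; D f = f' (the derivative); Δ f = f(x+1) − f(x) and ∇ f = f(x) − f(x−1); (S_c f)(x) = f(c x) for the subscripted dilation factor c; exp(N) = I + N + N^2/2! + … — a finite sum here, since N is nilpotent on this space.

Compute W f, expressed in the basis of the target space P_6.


order-1 term: 40x^4 + 40x^3 + 52x^2 + 26x + 2/3
order-2 term: -20x
order-3 term: -40/3
the series for exp(S_{-1} ∇ + D) f terminates at order 3
exp(S_{-1} ∇ + D) f = 4x^5 + 40x^4 + 42x^3 + (154/3)x^2 + 3x - 38/3

the image equals g(x) = 4x^5 + 40x^4 + 42x^3 + (154/3)x^2 + 3x - 38/3


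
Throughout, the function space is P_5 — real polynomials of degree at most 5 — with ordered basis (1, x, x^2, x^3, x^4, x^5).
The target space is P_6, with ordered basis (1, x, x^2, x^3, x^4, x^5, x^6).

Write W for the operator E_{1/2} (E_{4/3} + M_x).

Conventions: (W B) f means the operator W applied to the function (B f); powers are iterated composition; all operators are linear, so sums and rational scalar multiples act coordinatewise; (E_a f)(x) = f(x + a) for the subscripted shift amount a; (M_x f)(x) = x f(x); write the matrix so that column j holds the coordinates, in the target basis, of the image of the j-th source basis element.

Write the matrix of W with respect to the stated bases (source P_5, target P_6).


image of 1: x + 3/2
image of x: x^2 + 2x + 25/12
image of x^2: x^3 + (5/2)x^2 + (53/12)x + 251/72
image of x^3: x^4 + 3x^3 + 7x^2 + (127/12)x + 2689/432
image of x^4: x^5 + (7/2)x^4 + (59/6)x^3 + (257/12)x^2 + (10783/432)x + 29363/2592
image of x^5: x^6 + 4x^5 + (155/12)x^4 + (325/9)x^3 + (27025/432)x^2 + (9181/162)x + 322345/15552
each image's coordinates form column j of the matrix

the matrix is [[3/2, 25/12, 251/72, 2689/432, 29363/2592, 322345/15552]; [1, 2, 53/12, 127/12, 10783/432, 9181/162]; [0, 1, 5/2, 7, 257/12, 27025/432]; [0, 0, 1, 3, 59/6, 325/9]; [0, 0, 0, 1, 7/2, 155/12]; [0, 0, 0, 0, 1, 4]; [0, 0, 0, 0, 0, 1]] (rows listed top to bottom)


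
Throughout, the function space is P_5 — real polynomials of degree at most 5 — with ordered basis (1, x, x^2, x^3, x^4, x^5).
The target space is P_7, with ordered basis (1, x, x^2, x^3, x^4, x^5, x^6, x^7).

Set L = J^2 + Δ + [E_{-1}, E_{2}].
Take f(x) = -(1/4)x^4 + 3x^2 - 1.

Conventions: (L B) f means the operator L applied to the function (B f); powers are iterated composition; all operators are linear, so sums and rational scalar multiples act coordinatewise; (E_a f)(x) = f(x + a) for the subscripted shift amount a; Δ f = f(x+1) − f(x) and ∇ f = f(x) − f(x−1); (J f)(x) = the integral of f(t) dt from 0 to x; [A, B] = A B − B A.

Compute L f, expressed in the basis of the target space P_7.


the image equals g(x) = -(1/120)x^6 + (1/4)x^4 - x^3 - 2x^2 + 5x + 11/4

J f = -(1/20)x^5 + x^3 - x
J J f = -(1/120)x^6 + (1/4)x^4 - (1/2)x^2
Δ f = -x^3 - (3/2)x^2 + 5x + 11/4
E_{2} f = -(1/4)x^4 - 2x^3 - 3x^2 + 4x + 7
E_{-1} E_{2} f = -(1/4)x^4 - x^3 + (3/2)x^2 + 5x + 7/4
E_{-1} f = -(1/4)x^4 + x^3 + (3/2)x^2 - 5x + 7/4
E_{2} E_{-1} f = -(1/4)x^4 - x^3 + (3/2)x^2 + 5x + 7/4
[E_{-1}, E_{2}] f = 0
(J^2 + Δ + [E_{-1}, E_{2}]) f = -(1/120)x^6 + (1/4)x^4 - x^3 - 2x^2 + 5x + 11/4


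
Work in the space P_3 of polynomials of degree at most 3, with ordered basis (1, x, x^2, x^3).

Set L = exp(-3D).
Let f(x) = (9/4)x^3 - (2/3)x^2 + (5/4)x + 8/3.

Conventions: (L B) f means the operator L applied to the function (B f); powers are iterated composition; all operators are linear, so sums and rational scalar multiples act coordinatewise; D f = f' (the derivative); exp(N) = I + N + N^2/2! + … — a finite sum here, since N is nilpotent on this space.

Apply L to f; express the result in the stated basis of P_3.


the image equals g(x) = (9/4)x^3 - (251/12)x^2 + 66x - 407/6

order-1 term: -(81/4)x^2 + 4x - 15/4
order-2 term: (243/4)x - 6
order-3 term: -243/4
the series for exp(-3D) f terminates at order 3
exp(-3D) f = (9/4)x^3 - (251/12)x^2 + 66x - 407/6


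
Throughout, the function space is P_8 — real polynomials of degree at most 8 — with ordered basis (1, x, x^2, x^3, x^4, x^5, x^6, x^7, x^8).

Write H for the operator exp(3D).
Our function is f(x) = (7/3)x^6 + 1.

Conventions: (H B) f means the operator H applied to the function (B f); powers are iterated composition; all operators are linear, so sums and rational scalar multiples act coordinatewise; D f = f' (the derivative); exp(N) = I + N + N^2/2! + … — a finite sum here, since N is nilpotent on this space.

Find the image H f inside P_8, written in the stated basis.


order-1 term: 42x^5
order-2 term: 315x^4
order-3 term: 1260x^3
order-4 term: 2835x^2
order-5 term: 3402x
order-6 term: 1701
the series for exp(3D) f terminates at order 6
exp(3D) f = (7/3)x^6 + 42x^5 + 315x^4 + 1260x^3 + 2835x^2 + 3402x + 1702

g(x) = (7/3)x^6 + 42x^5 + 315x^4 + 1260x^3 + 2835x^2 + 3402x + 1702


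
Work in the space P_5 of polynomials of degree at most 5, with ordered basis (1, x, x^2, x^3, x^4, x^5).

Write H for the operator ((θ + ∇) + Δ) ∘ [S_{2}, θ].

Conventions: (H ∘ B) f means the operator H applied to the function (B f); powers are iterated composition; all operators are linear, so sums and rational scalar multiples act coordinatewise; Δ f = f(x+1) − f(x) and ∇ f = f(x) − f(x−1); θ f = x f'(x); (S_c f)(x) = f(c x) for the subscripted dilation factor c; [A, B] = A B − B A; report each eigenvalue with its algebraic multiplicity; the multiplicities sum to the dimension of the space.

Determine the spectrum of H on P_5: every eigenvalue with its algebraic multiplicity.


λ = 0 (multiplicity 6)

image of 1: 0
image of x: 0
image of x^2: 0
image of x^3: 0
image of x^4: 0
image of x^5: 0
the matrix is upper triangular; its diagonal is (0, 0, 0, 0, 0, 0)
for a triangular matrix the eigenvalues are the diagonal entries, with algebraic multiplicity their repetition count


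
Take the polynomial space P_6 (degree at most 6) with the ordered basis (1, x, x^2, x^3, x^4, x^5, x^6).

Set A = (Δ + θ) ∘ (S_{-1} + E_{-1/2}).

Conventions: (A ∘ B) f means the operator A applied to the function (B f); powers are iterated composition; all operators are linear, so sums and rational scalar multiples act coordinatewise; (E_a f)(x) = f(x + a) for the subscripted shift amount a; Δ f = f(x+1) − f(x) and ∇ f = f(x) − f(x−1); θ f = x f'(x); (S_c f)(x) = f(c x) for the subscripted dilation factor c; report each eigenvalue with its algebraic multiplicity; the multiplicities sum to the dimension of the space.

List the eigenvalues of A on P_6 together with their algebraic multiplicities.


λ = 0 (multiplicity 4), λ = 4 (multiplicity 1), λ = 8 (multiplicity 1), λ = 12 (multiplicity 1)

image of 1: 0
image of x: 0
image of x^2: 4x^2 + 3x + 1
image of x^3: -3x^2 - (9/4)x - 3/4
image of x^4: 8x^4 + 2x^3 + 9x^2 + (9/2)x + 1
image of x^5: -10x^4 - (5/2)x^3 - 10x^2 - (75/16)x - 15/16
image of x^6: 12x^6 - 3x^5 + 30x^4 + (35/2)x^3 + (135/8)x^2 + (99/16)x + 1
the matrix is upper triangular; its diagonal is (0, 0, 4, 0, 8, 0, 12)
for a triangular matrix the eigenvalues are the diagonal entries, with algebraic multiplicity their repetition count


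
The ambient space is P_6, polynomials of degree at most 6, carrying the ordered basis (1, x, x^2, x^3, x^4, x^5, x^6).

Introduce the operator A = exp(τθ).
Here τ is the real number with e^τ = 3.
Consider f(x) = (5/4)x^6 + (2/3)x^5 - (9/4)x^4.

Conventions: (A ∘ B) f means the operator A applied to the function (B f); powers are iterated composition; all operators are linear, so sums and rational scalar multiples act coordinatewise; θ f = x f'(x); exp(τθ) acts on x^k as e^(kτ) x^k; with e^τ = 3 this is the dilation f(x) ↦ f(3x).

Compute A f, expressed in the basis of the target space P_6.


g(x) = (3645/4)x^6 + 162x^5 - (729/4)x^4

exp(τθ) x^k = e^(kτ) x^k; with e^τ = 3 this sends x^k to 3^k x^k
x^4 ↦ 81 x^4
x^5 ↦ 243 x^5
x^6 ↦ 729 x^6
applying this coordinatewise to f: exp(τθ) f = (3645/4)x^6 + 162x^5 - (729/4)x^4


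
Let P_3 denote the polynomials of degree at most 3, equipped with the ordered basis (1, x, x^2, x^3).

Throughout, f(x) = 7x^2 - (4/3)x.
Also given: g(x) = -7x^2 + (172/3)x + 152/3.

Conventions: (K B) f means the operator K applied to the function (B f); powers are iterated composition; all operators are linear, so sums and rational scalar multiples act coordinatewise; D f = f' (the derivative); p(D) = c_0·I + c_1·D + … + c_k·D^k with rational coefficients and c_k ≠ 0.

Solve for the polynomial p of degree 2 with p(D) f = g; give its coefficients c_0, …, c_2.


D^0 f = 7x^2 - (4/3)x
D^1 f = 14x - 4/3
D^2 f = 14
matching coefficients of g against c_0 f + c_1 Df + … from the top degree down determines the c_i
solution: c_0 = -1, c_1 = 4, c_2 = 4

c_0 = -1, c_1 = 4, c_2 = 4


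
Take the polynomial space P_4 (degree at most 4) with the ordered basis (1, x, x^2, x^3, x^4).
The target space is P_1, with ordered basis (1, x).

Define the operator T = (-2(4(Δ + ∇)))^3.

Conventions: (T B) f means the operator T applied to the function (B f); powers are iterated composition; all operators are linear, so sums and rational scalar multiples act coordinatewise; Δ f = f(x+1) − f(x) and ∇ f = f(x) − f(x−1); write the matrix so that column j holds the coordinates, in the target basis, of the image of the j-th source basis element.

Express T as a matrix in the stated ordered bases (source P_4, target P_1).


image of 1: 0
image of x: 0
image of x^2: 0
image of x^3: -24576
image of x^4: -98304x
each image's coordinates form column j of the matrix

the matrix is [[0, 0, 0, -24576, 0]; [0, 0, 0, 0, -98304]] (rows listed top to bottom)


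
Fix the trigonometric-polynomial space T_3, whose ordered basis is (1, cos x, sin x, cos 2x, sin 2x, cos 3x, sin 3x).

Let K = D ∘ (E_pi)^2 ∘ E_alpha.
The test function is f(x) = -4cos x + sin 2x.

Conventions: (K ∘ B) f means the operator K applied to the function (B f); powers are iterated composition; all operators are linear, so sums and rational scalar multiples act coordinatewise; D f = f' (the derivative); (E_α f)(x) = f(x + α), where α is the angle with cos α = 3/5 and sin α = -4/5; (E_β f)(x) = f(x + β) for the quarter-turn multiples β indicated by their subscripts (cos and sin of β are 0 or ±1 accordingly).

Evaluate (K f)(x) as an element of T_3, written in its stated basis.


the result is g(x) = -(16/5)cos x + (12/5)sin x - (14/25)cos 2x + (48/25)sin 2x

E_alpha f = -(12/5)cos x - (16/5)sin x - (24/25)cos 2x - (7/25)sin 2x
E_pi E_alpha f = (12/5)cos x + (16/5)sin x - (24/25)cos 2x - (7/25)sin 2x
E_pi E_pi E_alpha f = -(12/5)cos x - (16/5)sin x - (24/25)cos 2x - (7/25)sin 2x
D (E_pi)^2 E_alpha f = -(16/5)cos x + (12/5)sin x - (14/25)cos 2x + (48/25)sin 2x


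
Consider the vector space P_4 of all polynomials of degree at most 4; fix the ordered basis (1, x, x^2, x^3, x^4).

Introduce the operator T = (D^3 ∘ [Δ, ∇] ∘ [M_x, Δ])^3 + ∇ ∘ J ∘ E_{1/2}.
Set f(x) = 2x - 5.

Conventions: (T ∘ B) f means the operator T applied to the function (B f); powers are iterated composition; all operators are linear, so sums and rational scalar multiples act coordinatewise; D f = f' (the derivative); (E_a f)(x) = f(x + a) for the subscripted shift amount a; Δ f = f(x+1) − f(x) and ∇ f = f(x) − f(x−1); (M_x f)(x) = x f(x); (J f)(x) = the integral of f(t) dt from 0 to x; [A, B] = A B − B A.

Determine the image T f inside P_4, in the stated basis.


Δ f = 2
M_x Δ f = 2x
M_x f = 2x^2 - 5x
Δ M_x f = 4x - 3
[M_x, Δ] f = -2x + 3
∇ [M_x, Δ] f = -2
Δ ∇ [M_x, Δ] f = 0
Δ [M_x, Δ] f = -2
∇ Δ [M_x, Δ] f = 0
[Δ, ∇] [M_x, Δ] f = 0
D [Δ, ∇] [M_x, Δ] f = 0
D D [Δ, ∇] [M_x, Δ] f = 0
D D D [Δ, ∇] [M_x, Δ] f = 0
Δ (D^3 ∘ [Δ, ∇] ∘ [M_x, Δ]) f = 0
M_x Δ (D^3 ∘ [Δ, ∇] ∘ [M_x, Δ]) f = 0
M_x (D^3 ∘ [Δ, ∇] ∘ [M_x, Δ]) f = 0
Δ M_x (D^3 ∘ [Δ, ∇] ∘ [M_x, Δ]) f = 0
[M_x, Δ] (D^3 ∘ [Δ, ∇] ∘ [M_x, Δ]) f = 0
∇ [M_x, Δ] (D^3 ∘ [Δ, ∇] ∘ [M_x, Δ]) f = 0
Δ ∇ [M_x, Δ] (D^3 ∘ [Δ, ∇] ∘ [M_x, Δ]) f = 0
Δ [M_x, Δ] (D^3 ∘ [Δ, ∇] ∘ [M_x, Δ]) f = 0
∇ Δ [M_x, Δ] (D^3 ∘ [Δ, ∇] ∘ [M_x, Δ]) f = 0
[Δ, ∇] [M_x, Δ] (D^3 ∘ [Δ, ∇] ∘ [M_x, Δ]) f = 0
D [Δ, ∇] [M_x, Δ] (D^3 ∘ [Δ, ∇] ∘ [M_x, Δ]) f = 0
D D [Δ, ∇] [M_x, Δ] (D^3 ∘ [Δ, ∇] ∘ [M_x, Δ]) f = 0
D D D [Δ, ∇] [M_x, Δ] (D^3 ∘ [Δ, ∇] ∘ [M_x, Δ]) f = 0
Δ (D^3 ∘ [Δ, ∇] ∘ [M_x, Δ]) (D^3 ∘ [Δ, ∇] ∘ [M_x, Δ]) f = 0
M_x Δ (D^3 ∘ [Δ, ∇] ∘ [M_x, Δ]) (D^3 ∘ [Δ, ∇] ∘ [M_x, Δ]) f = 0
M_x (D^3 ∘ [Δ, ∇] ∘ [M_x, Δ]) (D^3 ∘ [Δ, ∇] ∘ [M_x, Δ]) f = 0
Δ M_x (D^3 ∘ [Δ, ∇] ∘ [M_x, Δ]) (D^3 ∘ [Δ, ∇] ∘ [M_x, Δ]) f = 0
[M_x, Δ] (D^3 ∘ [Δ, ∇] ∘ [M_x, Δ]) (D^3 ∘ [Δ, ∇] ∘ [M_x, Δ]) f = 0
∇ [M_x, Δ] (D^3 ∘ [Δ, ∇] ∘ [M_x, Δ]) (D^3 ∘ [Δ, ∇] ∘ [M_x, Δ]) f = 0
Δ ∇ [M_x, Δ] (D^3 ∘ [Δ, ∇] ∘ [M_x, Δ]) (D^3 ∘ [Δ, ∇] ∘ [M_x, Δ]) f = 0
Δ [M_x, Δ] (D^3 ∘ [Δ, ∇] ∘ [M_x, Δ]) (D^3 ∘ [Δ, ∇] ∘ [M_x, Δ]) f = 0
∇ Δ [M_x, Δ] (D^3 ∘ [Δ, ∇] ∘ [M_x, Δ]) (D^3 ∘ [Δ, ∇] ∘ [M_x, Δ]) f = 0
[Δ, ∇] [M_x, Δ] (D^3 ∘ [Δ, ∇] ∘ [M_x, Δ]) (D^3 ∘ [Δ, ∇] ∘ [M_x, Δ]) f = 0
D [Δ, ∇] [M_x, Δ] (D^3 ∘ [Δ, ∇] ∘ [M_x, Δ]) (D^3 ∘ [Δ, ∇] ∘ [M_x, Δ]) f = 0
D D [Δ, ∇] [M_x, Δ] (D^3 ∘ [Δ, ∇] ∘ [M_x, Δ]) (D^3 ∘ [Δ, ∇] ∘ [M_x, Δ]) f = 0
D D D [Δ, ∇] [M_x, Δ] (D^3 ∘ [Δ, ∇] ∘ [M_x, Δ]) (D^3 ∘ [Δ, ∇] ∘ [M_x, Δ]) f = 0
E_{1/2} f = 2x - 4
J E_{1/2} f = x^2 - 4x
∇ J E_{1/2} f = 2x - 5
((D^3 ∘ [Δ, ∇] ∘ [M_x, Δ])^3 + ∇ ∘ J ∘ E_{1/2}) f = 2x - 5

the result is g(x) = 2x - 5


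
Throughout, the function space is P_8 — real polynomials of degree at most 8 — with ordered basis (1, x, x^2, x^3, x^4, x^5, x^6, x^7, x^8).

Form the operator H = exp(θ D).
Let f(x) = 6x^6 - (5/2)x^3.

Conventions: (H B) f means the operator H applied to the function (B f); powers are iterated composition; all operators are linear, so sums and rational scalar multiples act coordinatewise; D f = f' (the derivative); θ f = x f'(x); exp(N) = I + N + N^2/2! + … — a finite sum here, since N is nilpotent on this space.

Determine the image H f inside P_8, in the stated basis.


order-1 term: 180x^5 - 15x^2
order-2 term: 1800x^4 - 15x
order-3 term: 7200x^3
order-4 term: 10800x^2
order-5 term: 4320x
the series for exp(θ D) f terminates at order 5
exp(θ D) f = 6x^6 + 180x^5 + 1800x^4 + (14395/2)x^3 + 10785x^2 + 4305x

the image equals g(x) = 6x^6 + 180x^5 + 1800x^4 + (14395/2)x^3 + 10785x^2 + 4305x


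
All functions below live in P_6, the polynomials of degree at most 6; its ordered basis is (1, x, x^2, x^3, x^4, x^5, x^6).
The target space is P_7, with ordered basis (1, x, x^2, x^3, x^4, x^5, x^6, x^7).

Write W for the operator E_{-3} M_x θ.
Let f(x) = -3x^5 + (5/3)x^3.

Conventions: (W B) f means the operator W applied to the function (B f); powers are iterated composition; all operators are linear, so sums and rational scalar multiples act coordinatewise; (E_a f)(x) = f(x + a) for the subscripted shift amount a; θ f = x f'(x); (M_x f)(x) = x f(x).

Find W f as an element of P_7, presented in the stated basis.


the result is g(x) = -15x^6 + 270x^5 - 2020x^4 + 8040x^3 - 17955x^2 + 21330x - 10530

θ f = -15x^5 + 5x^3
M_x θ f = -15x^6 + 5x^4
E_{-3} M_x θ f = -15x^6 + 270x^5 - 2020x^4 + 8040x^3 - 17955x^2 + 21330x - 10530


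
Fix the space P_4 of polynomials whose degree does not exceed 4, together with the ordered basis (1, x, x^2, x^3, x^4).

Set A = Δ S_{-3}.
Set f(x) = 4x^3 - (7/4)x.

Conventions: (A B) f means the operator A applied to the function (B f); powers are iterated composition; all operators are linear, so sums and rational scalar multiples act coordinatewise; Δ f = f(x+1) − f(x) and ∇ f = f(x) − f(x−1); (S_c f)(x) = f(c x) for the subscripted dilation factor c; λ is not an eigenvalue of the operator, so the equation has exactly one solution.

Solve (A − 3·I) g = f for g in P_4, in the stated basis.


g(x) = -(4/3)x^3 + 36x^2 + (3031/12)x - 1591/12

write g with unknown coordinates in the stated basis and equate coefficients in (A − 3·I) g = f
solving from the highest basis element down gives g = -(4/3)x^3 + 36x^2 + (3031/12)x - 1591/12
check: A g = 108x^2 + 756x - 1591/4
so A g − 3·g = 4x^3 - (7/4)x = f ✓


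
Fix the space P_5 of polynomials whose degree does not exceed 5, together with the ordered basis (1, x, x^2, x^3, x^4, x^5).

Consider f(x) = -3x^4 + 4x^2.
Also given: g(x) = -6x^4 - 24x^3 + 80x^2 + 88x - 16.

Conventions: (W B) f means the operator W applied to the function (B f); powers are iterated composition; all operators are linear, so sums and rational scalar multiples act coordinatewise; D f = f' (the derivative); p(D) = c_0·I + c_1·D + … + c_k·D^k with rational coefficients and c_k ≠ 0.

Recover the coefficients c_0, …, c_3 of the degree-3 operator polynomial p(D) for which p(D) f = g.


D^0 f = -3x^4 + 4x^2
D^1 f = -12x^3 + 8x
D^2 f = -36x^2 + 8
D^3 f = -72x
matching coefficients of g against c_0 f + c_1 Df + … from the top degree down determines the c_i
solution: c_0 = 2, c_1 = 2, c_2 = -2, c_3 = -1

c_0 = 2, c_1 = 2, c_2 = -2, c_3 = -1


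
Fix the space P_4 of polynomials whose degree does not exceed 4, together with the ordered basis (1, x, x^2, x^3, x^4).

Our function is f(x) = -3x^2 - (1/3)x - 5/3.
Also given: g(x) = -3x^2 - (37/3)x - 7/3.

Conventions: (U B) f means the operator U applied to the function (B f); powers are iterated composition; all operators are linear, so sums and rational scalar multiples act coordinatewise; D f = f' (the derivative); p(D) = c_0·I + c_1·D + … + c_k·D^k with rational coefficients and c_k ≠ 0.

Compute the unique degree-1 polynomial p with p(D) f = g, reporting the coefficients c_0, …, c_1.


p(D) = I + 2·D, i.e. c_0 = 1, c_1 = 2

D^0 f = -3x^2 - (1/3)x - 5/3
D^1 f = -6x - 1/3
matching coefficients of g against c_0 f + c_1 Df + … from the top degree down determines the c_i
solution: c_0 = 1, c_1 = 2


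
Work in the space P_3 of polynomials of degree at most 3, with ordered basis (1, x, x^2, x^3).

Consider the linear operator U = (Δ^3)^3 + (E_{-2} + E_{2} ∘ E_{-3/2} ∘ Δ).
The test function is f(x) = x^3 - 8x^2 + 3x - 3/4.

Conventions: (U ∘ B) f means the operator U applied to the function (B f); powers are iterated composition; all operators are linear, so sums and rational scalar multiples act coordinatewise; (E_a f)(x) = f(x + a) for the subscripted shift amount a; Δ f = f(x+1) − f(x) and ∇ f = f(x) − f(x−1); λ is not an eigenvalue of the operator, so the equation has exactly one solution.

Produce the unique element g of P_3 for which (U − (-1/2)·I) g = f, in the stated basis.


write g with unknown coordinates in the stated basis and equate coefficients in (U − (-1/2)·I) g = f
solving from the highest basis element down gives g = (2/3)x^3 - 4x^2 - (34/3)x + 181/18
check: U g = (2/3)x^3 - 6x^2 + (26/3)x - 52/9
so U g − (-1/2)·g = x^3 - 8x^2 + 3x - 3/4 = f ✓

the result is g(x) = (2/3)x^3 - 4x^2 - (34/3)x + 181/18


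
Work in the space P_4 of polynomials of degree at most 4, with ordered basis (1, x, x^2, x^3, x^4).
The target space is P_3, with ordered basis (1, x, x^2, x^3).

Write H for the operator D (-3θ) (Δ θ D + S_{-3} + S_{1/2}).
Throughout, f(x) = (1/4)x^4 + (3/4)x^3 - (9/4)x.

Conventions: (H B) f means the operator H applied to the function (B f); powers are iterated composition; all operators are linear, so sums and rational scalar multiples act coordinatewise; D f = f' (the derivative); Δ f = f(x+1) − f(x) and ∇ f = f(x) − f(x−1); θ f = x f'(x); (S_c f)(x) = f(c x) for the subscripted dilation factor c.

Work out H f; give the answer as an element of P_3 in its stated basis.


g(x) = -(3891/4)x^3 + (17415/32)x^2 - 108x - 567/8

D f = x^3 + (9/4)x^2 - 9/4
θ D f = 3x^3 + (9/2)x^2
Δ θ D f = 9x^2 + 18x + 15/2
S_{-3} f = (81/4)x^4 - (81/4)x^3 + (27/4)x
S_{1/2} f = (1/64)x^4 + (3/32)x^3 - (9/8)x
(Δ θ D + S_{-3} + S_{1/2}) f = (1297/64)x^4 - (645/32)x^3 + 9x^2 + (189/8)x + 15/2
θ (Δ θ D + S_{-3} + S_{1/2}) f = (1297/16)x^4 - (1935/32)x^3 + 18x^2 + (189/8)x
(-3θ) (Δ θ D + S_{-3} + S_{1/2}) f = -(3891/16)x^4 + (5805/32)x^3 - 54x^2 - (567/8)x
D (-3θ) (Δ θ D + S_{-3} + S_{1/2}) f = -(3891/4)x^3 + (17415/32)x^2 - 108x - 567/8


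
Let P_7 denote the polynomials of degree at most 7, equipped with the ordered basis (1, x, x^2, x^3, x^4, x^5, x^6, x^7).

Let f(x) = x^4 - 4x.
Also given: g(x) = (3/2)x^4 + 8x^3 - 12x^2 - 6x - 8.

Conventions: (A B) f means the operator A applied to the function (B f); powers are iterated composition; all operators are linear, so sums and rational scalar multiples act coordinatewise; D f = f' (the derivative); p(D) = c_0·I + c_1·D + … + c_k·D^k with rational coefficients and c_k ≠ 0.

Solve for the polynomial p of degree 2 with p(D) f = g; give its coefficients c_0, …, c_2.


D^0 f = x^4 - 4x
D^1 f = 4x^3 - 4
D^2 f = 12x^2
matching coefficients of g against c_0 f + c_1 Df + … from the top degree down determines the c_i
solution: c_0 = 3/2, c_1 = 2, c_2 = -1

c_0 = 3/2, c_1 = 2, c_2 = -1


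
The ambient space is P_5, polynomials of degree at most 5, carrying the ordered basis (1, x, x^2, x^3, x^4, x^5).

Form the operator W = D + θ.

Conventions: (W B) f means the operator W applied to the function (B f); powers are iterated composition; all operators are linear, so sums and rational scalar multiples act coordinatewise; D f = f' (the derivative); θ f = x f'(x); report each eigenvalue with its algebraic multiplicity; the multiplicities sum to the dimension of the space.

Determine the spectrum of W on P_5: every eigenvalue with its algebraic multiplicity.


λ = 0 (multiplicity 1), λ = 1 (multiplicity 1), λ = 2 (multiplicity 1), λ = 3 (multiplicity 1), λ = 4 (multiplicity 1), λ = 5 (multiplicity 1)

image of 1: 0
image of x: x + 1
image of x^2: 2x^2 + 2x
image of x^3: 3x^3 + 3x^2
image of x^4: 4x^4 + 4x^3
image of x^5: 5x^5 + 5x^4
the matrix is upper triangular; its diagonal is (0, 1, 2, 3, 4, 5)
for a triangular matrix the eigenvalues are the diagonal entries, with algebraic multiplicity their repetition count


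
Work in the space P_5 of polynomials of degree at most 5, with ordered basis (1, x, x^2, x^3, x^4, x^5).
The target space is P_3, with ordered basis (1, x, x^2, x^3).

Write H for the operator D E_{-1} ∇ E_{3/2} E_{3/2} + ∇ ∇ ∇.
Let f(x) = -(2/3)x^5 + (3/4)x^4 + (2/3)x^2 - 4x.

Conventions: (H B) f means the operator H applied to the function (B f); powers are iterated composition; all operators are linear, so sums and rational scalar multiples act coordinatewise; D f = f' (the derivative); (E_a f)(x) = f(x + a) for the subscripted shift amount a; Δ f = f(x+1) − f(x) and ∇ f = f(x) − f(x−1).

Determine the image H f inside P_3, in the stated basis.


E_{3/2} f = -(2/3)x^5 - (17/4)x^4 - (21/2)x^3 - (281/24)x^2 - (35/4)x - 369/64
E_{3/2} E_{3/2} f = -(2/3)x^5 - (37/4)x^4 - 51x^3 - (833/6)x^2 - 189x - 429/4
∇ E_{3/2} E_{3/2} f = -(10/3)x^4 - (91/3)x^3 - (625/6)x^2 - (475/3)x - 1111/12
E_{-1} ∇ E_{3/2} E_{3/2} f = -(10/3)x^4 - 17x^3 - (199/6)x^2 - (83/3)x - 137/12
D (E_{-1} ∇ E_{3/2}) E_{3/2} f = -(40/3)x^3 - 51x^2 - (199/3)x - 83/3
∇ f = -(10/3)x^4 + (29/3)x^3 - (67/6)x^2 + (23/3)x - 73/12
∇ ∇ f = -(40/3)x^3 + 49x^2 - (194/3)x + 191/6
∇ ∇ ∇ f = -40x^2 + 138x - 127
(D E_{-1} ∇ E_{3/2} E_{3/2} + ∇ ∇ ∇) f = -(40/3)x^3 - 91x^2 + (215/3)x - 464/3

the result is g(x) = -(40/3)x^3 - 91x^2 + (215/3)x - 464/3
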